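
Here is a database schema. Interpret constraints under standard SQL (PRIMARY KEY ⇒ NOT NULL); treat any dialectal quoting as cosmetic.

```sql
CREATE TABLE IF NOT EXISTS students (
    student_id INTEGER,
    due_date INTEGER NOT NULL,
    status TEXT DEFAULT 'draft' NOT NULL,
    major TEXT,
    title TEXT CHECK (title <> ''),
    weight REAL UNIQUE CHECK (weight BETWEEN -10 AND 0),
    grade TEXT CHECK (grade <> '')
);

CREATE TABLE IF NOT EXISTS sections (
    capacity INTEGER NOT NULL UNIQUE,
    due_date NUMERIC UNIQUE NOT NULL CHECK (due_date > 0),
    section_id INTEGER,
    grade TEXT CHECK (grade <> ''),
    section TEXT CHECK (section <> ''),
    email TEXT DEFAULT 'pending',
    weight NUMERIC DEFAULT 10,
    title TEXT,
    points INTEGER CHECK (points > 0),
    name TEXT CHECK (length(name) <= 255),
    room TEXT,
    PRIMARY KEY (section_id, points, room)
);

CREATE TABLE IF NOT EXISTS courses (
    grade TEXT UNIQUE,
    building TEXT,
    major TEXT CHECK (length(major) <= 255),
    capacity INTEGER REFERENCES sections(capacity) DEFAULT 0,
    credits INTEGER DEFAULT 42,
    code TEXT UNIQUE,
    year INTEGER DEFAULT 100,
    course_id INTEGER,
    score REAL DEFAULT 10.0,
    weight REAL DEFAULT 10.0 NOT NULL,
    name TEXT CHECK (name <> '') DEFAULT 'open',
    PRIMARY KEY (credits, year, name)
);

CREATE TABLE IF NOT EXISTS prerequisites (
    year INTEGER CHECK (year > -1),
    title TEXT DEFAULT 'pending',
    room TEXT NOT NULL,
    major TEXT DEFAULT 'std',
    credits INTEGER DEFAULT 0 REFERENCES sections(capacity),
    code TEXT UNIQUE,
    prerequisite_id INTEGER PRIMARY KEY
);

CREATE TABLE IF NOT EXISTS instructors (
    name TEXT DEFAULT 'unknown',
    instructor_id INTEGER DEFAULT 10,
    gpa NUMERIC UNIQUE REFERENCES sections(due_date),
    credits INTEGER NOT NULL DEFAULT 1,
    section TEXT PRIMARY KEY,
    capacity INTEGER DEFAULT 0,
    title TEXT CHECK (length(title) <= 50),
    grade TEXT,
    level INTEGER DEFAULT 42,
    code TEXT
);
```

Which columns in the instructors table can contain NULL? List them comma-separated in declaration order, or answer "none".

- name: DEFAULT only fills an omitted column; an explicit NULL is still allowed → nullable.
- instructor_id: DEFAULT only fills an omitted column; an explicit NULL is still allowed → nullable.
- gpa: a foreign key column may be NULL unless separately constrained → nullable.
- credits: declared NOT NULL → not nullable.
- section: part of the PRIMARY KEY, which implies NOT NULL → not nullable.
- capacity: DEFAULT only fills an omitted column; an explicit NULL is still allowed → nullable.
- title: CHECK does not forbid NULL (a CHECK constraint passes when its expression is NULL) → nullable.
- grade: no NOT NULL constraint applies → nullable.
- level: DEFAULT only fills an omitted column; an explicit NULL is still allowed → nullable.
- code: no NOT NULL constraint applies → nullable.

name, instructor_id, gpa, capacity, title, grade, level, code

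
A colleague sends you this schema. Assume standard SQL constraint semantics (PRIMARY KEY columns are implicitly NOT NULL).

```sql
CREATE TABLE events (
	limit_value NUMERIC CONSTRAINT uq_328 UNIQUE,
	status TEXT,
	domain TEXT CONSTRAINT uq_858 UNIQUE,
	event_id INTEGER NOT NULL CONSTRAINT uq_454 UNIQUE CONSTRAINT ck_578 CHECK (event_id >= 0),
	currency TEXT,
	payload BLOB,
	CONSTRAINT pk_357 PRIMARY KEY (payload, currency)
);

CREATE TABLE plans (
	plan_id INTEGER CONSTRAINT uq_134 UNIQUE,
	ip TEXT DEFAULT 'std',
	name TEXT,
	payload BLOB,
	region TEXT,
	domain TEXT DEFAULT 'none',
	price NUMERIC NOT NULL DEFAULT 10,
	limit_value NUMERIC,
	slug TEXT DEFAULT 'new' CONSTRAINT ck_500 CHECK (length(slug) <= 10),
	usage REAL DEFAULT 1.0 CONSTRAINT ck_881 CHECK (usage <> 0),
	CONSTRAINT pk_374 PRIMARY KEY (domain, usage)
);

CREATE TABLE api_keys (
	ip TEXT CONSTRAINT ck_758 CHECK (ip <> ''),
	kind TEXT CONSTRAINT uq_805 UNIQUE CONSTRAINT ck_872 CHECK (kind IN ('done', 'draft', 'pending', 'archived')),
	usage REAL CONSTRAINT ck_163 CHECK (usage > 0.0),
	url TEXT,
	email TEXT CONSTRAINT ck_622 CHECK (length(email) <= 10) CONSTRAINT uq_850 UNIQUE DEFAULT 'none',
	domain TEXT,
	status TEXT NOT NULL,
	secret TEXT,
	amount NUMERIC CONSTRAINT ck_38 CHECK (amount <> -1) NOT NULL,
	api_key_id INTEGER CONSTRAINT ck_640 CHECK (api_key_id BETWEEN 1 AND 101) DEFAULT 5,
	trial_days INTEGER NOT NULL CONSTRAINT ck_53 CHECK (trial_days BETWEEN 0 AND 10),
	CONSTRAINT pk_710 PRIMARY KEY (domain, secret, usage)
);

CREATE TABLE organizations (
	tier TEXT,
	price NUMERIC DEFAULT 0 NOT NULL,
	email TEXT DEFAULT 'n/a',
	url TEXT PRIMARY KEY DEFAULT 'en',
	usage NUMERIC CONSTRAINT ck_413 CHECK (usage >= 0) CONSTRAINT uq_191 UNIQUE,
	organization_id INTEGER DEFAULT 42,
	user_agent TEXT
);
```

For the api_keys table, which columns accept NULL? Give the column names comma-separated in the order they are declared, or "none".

- ip: CHECK does not forbid NULL (a CHECK constraint passes when its expression is NULL) → nullable.
- kind: CHECK does not forbid NULL (a CHECK constraint passes when its expression is NULL) → nullable.
- usage: part of the PRIMARY KEY, which implies NOT NULL → not nullable.
- url: no NOT NULL constraint applies → nullable.
- email: CHECK does not forbid NULL (a CHECK constraint passes when its expression is NULL) → nullable.
- domain: part of the PRIMARY KEY, which implies NOT NULL → not nullable.
- status: declared NOT NULL → not nullable.
- secret: part of the PRIMARY KEY, which implies NOT NULL → not nullable.
- amount: declared NOT NULL → not nullable.
- api_key_id: CHECK does not forbid NULL (a CHECK constraint passes when its expression is NULL) → nullable.
- trial_days: declared NOT NULL → not nullable.

ip, kind, url, email, api_key_id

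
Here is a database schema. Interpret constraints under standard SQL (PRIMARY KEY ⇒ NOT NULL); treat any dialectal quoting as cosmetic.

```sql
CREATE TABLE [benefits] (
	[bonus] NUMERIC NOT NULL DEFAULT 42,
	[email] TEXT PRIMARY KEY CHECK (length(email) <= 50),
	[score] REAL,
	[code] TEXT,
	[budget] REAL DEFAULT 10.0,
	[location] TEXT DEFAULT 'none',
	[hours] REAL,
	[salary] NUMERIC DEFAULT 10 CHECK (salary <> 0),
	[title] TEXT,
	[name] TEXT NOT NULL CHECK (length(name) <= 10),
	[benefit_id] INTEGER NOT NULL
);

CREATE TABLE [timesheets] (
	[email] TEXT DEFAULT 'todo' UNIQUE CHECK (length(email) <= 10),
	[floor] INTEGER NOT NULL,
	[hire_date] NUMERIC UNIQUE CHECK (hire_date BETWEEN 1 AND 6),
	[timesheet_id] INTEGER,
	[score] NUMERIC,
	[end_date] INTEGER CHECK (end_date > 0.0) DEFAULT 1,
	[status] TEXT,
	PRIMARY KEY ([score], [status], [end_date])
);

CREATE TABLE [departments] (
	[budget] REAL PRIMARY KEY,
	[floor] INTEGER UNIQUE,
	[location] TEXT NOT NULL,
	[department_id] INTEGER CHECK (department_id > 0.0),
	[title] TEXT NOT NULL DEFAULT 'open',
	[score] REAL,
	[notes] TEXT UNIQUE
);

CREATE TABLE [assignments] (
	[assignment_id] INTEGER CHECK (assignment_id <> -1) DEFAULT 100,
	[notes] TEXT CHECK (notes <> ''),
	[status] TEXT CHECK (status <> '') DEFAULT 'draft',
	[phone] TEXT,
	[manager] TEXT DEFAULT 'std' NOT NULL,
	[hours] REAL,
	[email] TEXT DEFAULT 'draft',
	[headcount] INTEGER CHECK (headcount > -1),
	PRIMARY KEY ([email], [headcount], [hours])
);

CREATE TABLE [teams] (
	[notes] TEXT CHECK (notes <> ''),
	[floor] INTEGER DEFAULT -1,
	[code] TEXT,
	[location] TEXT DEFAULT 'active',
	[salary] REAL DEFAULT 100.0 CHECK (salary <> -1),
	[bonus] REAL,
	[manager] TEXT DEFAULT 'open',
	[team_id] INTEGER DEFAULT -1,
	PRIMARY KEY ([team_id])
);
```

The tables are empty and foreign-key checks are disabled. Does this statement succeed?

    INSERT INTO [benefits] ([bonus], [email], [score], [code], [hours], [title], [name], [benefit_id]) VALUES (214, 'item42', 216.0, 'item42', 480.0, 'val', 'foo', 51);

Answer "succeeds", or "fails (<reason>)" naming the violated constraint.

succeeds

NOT NULL columns: benefit_id is supplied; bonus is supplied; email is supplied; name is supplied.
CHECK constraints: 'item42' satisfies (length(email) <= 50); 'foo' satisfies (length(name) <= 10).
No constraint is violated.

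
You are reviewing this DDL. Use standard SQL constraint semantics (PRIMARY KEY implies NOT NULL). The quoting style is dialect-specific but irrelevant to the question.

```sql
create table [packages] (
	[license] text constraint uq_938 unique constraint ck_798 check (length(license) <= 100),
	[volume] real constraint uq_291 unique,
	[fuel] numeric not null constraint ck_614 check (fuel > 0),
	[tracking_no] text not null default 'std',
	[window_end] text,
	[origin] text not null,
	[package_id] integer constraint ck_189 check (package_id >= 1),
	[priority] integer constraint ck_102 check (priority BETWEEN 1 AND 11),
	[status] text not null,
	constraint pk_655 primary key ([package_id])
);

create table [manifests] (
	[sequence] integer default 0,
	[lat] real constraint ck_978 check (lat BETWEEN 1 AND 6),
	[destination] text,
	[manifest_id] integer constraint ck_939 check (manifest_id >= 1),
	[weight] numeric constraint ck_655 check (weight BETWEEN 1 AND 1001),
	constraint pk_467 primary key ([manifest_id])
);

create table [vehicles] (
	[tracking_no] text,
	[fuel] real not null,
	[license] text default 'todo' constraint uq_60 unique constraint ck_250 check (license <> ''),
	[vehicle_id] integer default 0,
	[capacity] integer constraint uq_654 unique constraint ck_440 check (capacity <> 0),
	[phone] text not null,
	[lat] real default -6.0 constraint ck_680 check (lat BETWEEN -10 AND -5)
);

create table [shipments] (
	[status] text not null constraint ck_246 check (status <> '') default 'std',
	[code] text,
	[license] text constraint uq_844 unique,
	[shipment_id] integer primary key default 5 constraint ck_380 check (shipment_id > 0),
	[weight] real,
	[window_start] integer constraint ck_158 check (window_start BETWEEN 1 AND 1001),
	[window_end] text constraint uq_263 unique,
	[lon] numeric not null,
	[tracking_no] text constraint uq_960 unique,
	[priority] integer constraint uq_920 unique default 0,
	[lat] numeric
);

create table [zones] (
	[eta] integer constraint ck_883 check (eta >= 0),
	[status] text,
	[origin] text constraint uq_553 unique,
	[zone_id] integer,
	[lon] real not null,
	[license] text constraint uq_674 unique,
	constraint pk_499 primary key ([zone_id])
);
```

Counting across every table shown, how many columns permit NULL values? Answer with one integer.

25

packages: 4 nullable (license, volume, window_end, priority — PK (package_id) and explicit NOT NULL columns excluded).
manifests: 4 nullable (sequence, lat, destination, weight — PK (manifest_id) and explicit NOT NULL columns excluded).
vehicles: 5 nullable (tracking_no, license, vehicle_id, capacity, lat — PK none and explicit NOT NULL columns excluded).
shipments: 8 nullable (code, license, weight, window_start, window_end, tracking_no, priority, lat — PK (shipment_id) and explicit NOT NULL columns excluded).
zones: 4 nullable (eta, status, origin, license — PK (zone_id) and explicit NOT NULL columns excluded).
Total: 4 + 4 + 5 + 8 + 4 = 25.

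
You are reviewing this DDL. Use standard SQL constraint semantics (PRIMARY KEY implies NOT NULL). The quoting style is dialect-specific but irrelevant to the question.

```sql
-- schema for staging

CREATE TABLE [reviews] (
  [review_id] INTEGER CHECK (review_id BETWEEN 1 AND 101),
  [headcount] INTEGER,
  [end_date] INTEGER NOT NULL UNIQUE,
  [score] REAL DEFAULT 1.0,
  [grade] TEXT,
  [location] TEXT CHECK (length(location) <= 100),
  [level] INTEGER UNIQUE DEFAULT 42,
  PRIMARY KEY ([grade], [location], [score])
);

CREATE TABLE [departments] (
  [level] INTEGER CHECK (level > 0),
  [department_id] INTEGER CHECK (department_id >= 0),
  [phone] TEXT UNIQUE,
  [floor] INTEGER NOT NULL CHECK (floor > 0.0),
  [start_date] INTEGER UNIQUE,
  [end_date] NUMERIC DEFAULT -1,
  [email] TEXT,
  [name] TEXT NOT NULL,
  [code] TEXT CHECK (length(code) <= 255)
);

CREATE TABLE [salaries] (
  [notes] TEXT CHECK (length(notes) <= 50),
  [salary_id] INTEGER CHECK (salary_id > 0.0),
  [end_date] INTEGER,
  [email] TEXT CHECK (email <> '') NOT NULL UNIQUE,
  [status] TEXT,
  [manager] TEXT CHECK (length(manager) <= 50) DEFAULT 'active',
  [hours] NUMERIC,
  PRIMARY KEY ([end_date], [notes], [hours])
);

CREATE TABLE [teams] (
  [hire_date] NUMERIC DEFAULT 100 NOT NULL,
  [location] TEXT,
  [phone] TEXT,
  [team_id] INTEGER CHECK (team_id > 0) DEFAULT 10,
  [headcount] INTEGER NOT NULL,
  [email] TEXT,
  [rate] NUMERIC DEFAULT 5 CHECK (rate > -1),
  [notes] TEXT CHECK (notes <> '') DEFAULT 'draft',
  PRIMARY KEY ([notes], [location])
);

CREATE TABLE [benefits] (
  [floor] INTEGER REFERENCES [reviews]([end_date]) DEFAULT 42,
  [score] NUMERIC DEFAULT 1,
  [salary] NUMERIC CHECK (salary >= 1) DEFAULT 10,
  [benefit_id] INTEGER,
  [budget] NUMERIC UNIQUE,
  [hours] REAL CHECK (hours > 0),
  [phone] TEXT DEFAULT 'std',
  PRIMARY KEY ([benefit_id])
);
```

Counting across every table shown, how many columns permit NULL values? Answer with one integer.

23

reviews: 3 nullable (review_id, headcount, level — PK (grade, location, score) and explicit NOT NULL columns excluded).
departments: 7 nullable (level, department_id, phone, start_date, end_date, email, code — PK none and explicit NOT NULL columns excluded).
salaries: 3 nullable (salary_id, status, manager — PK (end_date, notes, hours) and explicit NOT NULL columns excluded).
teams: 4 nullable (phone, team_id, email, rate — PK (notes, location) and explicit NOT NULL columns excluded).
benefits: 6 nullable (floor, score, salary, budget, hours, phone — PK (benefit_id) and explicit NOT NULL columns excluded).
Total: 3 + 7 + 3 + 4 + 6 = 23.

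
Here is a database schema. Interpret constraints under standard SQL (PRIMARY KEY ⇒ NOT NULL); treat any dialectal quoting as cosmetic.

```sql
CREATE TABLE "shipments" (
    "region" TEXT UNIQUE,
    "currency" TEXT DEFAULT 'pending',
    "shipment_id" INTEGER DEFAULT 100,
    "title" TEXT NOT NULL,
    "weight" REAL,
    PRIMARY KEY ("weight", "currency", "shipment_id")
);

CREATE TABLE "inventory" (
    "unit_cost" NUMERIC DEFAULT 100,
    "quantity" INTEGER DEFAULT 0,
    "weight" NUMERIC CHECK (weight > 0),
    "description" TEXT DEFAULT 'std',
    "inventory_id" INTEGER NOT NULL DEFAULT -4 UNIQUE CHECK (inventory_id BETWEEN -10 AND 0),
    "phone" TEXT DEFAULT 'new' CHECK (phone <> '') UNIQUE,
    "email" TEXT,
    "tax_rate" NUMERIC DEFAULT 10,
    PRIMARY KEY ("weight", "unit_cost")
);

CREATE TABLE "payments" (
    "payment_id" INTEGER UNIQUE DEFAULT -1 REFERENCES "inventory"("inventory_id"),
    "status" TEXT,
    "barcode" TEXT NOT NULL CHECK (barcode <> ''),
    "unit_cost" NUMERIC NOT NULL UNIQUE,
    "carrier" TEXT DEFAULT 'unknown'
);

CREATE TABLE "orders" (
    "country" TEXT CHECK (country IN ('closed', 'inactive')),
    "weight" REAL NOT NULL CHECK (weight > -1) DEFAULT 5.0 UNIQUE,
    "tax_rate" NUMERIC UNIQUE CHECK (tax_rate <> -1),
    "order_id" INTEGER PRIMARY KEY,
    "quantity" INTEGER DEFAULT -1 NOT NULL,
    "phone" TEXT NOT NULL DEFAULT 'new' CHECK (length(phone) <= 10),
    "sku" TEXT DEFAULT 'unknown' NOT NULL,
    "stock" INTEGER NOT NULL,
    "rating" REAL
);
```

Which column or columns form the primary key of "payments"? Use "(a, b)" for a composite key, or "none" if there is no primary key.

none

No column is declared PRIMARY KEY inline, and there is no table-level PRIMARY KEY clause in payments.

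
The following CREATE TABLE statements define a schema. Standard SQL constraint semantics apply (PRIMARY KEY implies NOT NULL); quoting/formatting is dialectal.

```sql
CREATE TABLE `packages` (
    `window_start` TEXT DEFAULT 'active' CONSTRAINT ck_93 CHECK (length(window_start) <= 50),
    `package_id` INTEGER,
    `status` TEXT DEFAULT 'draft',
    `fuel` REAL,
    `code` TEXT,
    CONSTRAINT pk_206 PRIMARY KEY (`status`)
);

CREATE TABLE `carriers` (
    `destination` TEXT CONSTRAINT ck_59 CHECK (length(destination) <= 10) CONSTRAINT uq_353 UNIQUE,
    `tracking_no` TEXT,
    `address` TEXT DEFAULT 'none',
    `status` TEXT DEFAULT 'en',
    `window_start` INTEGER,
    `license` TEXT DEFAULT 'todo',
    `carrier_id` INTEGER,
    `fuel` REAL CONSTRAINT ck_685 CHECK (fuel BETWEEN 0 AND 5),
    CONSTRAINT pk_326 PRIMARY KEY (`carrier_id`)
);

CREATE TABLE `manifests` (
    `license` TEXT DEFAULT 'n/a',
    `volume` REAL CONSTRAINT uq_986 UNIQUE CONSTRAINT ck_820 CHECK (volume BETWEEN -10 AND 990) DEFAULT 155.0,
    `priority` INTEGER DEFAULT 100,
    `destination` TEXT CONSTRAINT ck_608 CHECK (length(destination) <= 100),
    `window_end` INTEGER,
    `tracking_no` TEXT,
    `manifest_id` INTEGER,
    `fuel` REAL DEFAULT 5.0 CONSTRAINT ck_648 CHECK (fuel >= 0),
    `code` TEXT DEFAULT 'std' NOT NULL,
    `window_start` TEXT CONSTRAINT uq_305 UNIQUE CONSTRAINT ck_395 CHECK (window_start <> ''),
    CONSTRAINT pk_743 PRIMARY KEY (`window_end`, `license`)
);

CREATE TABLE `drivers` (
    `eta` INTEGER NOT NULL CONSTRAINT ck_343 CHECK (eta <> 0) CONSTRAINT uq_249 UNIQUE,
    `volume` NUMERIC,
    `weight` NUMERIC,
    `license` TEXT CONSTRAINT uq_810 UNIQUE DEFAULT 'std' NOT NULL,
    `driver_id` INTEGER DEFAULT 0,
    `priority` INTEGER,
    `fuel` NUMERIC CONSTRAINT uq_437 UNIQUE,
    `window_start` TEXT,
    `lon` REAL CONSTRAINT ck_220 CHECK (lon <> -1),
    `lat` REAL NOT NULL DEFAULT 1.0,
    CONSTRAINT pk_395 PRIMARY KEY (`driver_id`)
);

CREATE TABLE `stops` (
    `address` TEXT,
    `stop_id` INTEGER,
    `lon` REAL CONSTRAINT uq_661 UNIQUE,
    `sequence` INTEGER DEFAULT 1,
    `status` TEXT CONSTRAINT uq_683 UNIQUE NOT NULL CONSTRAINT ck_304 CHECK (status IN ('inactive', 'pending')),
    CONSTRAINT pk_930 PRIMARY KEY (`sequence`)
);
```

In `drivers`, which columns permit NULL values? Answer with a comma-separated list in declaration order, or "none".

volume, weight, priority, fuel, window_start, lon

- eta: declared NOT NULL → not nullable.
- volume: no NOT NULL constraint applies → nullable.
- weight: no NOT NULL constraint applies → nullable.
- license: declared NOT NULL → not nullable.
- driver_id: part of the PRIMARY KEY, which implies NOT NULL → not nullable.
- priority: no NOT NULL constraint applies → nullable.
- fuel: UNIQUE does not imply NOT NULL → nullable.
- window_start: no NOT NULL constraint applies → nullable.
- lon: CHECK does not forbid NULL (a CHECK constraint passes when its expression is NULL) → nullable.
- lat: declared NOT NULL → not nullable.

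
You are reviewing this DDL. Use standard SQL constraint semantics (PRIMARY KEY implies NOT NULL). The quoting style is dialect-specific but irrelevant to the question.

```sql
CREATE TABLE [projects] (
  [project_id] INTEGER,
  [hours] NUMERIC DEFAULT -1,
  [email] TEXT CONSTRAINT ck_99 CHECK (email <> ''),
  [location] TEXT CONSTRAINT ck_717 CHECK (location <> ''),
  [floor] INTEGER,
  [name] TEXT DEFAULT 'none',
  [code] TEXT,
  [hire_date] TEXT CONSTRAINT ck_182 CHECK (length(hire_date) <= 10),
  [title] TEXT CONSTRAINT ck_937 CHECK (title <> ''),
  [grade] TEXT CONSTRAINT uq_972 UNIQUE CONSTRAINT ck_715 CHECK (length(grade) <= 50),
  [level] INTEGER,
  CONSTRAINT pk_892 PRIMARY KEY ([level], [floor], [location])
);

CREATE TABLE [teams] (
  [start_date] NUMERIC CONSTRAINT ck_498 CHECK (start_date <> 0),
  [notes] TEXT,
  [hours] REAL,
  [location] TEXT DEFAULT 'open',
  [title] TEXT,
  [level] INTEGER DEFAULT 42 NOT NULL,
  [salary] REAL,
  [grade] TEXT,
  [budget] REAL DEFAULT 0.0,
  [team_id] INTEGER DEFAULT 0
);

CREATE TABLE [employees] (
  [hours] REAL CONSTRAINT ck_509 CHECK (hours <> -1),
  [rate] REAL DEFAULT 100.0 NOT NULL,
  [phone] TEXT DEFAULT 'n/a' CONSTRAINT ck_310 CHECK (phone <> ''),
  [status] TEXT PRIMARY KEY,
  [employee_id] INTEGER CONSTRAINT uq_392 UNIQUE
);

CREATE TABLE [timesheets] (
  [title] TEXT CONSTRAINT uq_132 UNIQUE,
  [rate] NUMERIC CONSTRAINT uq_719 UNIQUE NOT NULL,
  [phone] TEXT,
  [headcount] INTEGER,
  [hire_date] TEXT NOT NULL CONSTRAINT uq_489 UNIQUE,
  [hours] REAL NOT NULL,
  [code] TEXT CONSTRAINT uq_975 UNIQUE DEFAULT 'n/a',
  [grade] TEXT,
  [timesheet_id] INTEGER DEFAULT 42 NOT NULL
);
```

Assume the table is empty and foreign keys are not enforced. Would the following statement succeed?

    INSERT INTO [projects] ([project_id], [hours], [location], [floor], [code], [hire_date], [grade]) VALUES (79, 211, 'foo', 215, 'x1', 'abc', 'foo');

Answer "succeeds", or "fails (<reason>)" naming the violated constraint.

fails (NOT NULL on level)

level is omitted from the column list and has no DEFAULT, so it would receive NULL.
But level is part of the PRIMARY KEY (implied NOT NULL).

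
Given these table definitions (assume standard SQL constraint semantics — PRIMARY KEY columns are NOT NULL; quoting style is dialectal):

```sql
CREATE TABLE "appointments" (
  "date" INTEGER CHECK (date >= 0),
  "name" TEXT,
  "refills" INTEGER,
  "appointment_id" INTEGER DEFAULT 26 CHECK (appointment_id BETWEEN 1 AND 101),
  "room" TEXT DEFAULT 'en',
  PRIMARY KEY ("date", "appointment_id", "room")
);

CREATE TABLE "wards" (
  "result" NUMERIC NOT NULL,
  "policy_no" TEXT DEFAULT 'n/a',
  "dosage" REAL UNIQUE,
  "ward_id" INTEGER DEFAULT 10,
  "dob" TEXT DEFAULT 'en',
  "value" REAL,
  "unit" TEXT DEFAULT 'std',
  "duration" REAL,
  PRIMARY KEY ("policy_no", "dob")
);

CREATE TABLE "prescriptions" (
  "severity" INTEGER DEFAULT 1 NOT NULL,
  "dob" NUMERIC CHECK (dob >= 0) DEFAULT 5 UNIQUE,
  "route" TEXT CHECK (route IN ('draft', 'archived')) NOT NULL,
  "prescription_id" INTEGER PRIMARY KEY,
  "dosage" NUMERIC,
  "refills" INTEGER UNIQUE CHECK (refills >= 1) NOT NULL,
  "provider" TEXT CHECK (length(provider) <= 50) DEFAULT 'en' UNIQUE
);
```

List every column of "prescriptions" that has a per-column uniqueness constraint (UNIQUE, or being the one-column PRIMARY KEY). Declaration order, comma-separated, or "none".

- severity: no UNIQUE or single-column PK constraint.
- dob: declared UNIQUE → unique.
- route: no UNIQUE or single-column PK constraint.
- prescription_id: single-column PRIMARY KEY → unique.
- dosage: no UNIQUE or single-column PK constraint.
- refills: declared UNIQUE → unique.
- provider: declared UNIQUE → unique.

dob, prescription_id, refills, provider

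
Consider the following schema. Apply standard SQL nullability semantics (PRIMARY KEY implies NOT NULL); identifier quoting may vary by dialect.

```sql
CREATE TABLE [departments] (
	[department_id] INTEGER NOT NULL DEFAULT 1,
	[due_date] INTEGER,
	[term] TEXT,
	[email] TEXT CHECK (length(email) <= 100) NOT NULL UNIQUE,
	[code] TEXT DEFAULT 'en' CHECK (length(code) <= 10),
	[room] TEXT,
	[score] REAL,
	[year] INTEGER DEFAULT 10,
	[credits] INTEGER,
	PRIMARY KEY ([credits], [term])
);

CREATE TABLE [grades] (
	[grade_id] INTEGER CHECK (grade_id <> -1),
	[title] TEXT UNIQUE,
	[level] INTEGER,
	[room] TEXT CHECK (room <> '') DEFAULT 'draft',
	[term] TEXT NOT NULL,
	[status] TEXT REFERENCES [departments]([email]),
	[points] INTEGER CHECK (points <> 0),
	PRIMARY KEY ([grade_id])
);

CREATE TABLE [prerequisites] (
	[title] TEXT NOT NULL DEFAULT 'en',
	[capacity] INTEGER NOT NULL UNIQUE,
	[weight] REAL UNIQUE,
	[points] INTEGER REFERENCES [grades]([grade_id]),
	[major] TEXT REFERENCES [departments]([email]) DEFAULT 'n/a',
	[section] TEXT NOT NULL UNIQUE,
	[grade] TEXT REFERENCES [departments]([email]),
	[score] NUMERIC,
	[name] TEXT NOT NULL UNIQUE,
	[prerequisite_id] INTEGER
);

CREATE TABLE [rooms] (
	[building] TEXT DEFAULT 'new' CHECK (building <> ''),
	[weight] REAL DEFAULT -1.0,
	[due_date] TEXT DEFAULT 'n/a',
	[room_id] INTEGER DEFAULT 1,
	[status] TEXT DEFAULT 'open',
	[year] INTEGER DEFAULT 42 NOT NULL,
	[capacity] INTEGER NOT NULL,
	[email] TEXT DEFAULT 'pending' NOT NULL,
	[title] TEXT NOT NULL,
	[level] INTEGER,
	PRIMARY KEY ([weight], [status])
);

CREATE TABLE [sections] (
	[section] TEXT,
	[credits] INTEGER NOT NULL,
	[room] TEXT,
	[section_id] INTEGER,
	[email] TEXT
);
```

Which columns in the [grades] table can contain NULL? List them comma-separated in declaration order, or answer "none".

title, level, room, status, points

- grade_id: part of the PRIMARY KEY, which implies NOT NULL → not nullable.
- title: UNIQUE does not imply NOT NULL → nullable.
- level: no NOT NULL constraint applies → nullable.
- room: CHECK does not forbid NULL (a CHECK constraint passes when its expression is NULL) → nullable.
- term: declared NOT NULL → not nullable.
- status: a foreign key column may be NULL unless separately constrained → nullable.
- points: CHECK does not forbid NULL (a CHECK constraint passes when its expression is NULL) → nullable.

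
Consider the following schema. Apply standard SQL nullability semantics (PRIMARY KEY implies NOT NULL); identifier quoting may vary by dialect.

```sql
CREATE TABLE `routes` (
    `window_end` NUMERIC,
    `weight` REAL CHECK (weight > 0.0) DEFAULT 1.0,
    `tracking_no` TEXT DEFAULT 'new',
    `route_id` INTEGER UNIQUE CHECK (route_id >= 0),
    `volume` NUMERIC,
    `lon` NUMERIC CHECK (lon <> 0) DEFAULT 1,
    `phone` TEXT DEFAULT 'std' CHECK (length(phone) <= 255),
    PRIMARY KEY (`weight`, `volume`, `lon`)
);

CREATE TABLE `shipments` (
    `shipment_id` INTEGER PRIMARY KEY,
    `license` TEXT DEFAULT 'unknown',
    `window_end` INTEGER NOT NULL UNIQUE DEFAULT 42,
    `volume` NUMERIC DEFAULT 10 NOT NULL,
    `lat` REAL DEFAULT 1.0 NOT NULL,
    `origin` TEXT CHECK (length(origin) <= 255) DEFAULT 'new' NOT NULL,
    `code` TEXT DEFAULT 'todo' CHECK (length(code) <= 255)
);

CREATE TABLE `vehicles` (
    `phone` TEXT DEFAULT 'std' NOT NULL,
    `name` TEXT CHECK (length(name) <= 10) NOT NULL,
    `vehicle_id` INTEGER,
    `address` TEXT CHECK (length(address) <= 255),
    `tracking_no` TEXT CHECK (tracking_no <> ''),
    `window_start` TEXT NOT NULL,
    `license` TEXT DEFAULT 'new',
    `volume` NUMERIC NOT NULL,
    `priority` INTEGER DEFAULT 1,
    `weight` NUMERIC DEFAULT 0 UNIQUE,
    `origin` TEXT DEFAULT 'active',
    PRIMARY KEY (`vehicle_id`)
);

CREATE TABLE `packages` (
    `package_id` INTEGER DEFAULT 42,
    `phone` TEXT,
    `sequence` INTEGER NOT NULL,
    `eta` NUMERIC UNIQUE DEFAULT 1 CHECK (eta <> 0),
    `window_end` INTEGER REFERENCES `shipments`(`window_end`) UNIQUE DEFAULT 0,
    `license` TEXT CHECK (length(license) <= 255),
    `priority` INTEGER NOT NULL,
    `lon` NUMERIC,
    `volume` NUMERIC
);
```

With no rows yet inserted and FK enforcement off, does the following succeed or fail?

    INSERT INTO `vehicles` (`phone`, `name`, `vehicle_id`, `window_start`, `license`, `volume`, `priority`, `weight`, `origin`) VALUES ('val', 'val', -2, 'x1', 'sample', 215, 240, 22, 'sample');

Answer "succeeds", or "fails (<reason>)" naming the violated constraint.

succeeds

NOT NULL columns: name is supplied; phone is supplied; vehicle_id is supplied; volume is supplied; window_start is supplied.
CHECK constraints: 'val' satisfies (length(name) <= 10).
No constraint is violated.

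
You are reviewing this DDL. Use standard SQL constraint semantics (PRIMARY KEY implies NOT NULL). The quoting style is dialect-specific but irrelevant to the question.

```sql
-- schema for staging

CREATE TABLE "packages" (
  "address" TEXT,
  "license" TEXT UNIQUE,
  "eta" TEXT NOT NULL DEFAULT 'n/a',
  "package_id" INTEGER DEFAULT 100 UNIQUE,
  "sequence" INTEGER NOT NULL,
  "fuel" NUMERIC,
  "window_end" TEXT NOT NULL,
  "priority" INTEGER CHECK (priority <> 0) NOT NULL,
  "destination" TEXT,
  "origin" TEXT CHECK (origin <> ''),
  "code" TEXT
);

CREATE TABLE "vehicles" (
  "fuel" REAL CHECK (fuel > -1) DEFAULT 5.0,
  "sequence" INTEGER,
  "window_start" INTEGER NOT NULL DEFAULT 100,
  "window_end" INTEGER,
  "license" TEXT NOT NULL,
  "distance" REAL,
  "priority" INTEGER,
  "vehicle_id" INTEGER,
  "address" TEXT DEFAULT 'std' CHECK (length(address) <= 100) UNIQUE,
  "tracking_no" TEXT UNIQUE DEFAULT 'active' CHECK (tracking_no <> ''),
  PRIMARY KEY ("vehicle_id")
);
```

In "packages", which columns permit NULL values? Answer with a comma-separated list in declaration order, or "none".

address, license, package_id, fuel, destination, origin, code

- address: no NOT NULL constraint applies → nullable.
- license: UNIQUE does not imply NOT NULL → nullable.
- eta: declared NOT NULL → not nullable.
- package_id: UNIQUE does not imply NOT NULL → nullable.
- sequence: declared NOT NULL → not nullable.
- fuel: no NOT NULL constraint applies → nullable.
- window_end: declared NOT NULL → not nullable.
- priority: declared NOT NULL → not nullable.
- destination: no NOT NULL constraint applies → nullable.
- origin: CHECK does not forbid NULL (a CHECK constraint passes when its expression is NULL) → nullable.
- code: no NOT NULL constraint applies → nullable.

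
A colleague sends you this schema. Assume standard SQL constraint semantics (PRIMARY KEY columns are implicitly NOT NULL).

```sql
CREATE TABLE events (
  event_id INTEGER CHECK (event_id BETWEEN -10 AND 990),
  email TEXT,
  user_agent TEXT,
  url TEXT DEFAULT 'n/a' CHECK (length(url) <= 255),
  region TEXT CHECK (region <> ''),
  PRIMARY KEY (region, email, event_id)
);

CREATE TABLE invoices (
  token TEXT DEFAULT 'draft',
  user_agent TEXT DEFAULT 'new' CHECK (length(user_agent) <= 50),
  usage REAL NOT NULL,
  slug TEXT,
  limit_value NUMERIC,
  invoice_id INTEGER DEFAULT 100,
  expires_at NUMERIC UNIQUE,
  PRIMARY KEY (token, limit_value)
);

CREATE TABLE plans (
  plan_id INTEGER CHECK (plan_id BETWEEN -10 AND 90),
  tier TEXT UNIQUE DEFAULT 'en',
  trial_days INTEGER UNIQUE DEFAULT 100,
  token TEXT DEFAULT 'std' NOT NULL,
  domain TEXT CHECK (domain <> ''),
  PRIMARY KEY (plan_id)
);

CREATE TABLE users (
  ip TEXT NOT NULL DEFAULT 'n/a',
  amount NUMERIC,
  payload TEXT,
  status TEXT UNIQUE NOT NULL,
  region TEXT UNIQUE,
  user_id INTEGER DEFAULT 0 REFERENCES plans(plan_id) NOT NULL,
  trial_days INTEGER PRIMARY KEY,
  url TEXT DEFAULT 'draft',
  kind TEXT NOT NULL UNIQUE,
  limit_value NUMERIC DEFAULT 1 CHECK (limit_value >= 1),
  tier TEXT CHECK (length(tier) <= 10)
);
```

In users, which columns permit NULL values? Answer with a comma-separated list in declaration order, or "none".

- ip: declared NOT NULL → not nullable.
- amount: no NOT NULL constraint applies → nullable.
- payload: no NOT NULL constraint applies → nullable.
- status: declared NOT NULL → not nullable.
- region: UNIQUE does not imply NOT NULL → nullable.
- user_id: declared NOT NULL → not nullable.
- trial_days: part of the PRIMARY KEY, which implies NOT NULL → not nullable.
- url: DEFAULT only fills an omitted column; an explicit NULL is still allowed → nullable.
- kind: declared NOT NULL → not nullable.
- limit_value: CHECK does not forbid NULL (a CHECK constraint passes when its expression is NULL) → nullable.
- tier: CHECK does not forbid NULL (a CHECK constraint passes when its expression is NULL) → nullable.

amount, payload, region, url, limit_value, tier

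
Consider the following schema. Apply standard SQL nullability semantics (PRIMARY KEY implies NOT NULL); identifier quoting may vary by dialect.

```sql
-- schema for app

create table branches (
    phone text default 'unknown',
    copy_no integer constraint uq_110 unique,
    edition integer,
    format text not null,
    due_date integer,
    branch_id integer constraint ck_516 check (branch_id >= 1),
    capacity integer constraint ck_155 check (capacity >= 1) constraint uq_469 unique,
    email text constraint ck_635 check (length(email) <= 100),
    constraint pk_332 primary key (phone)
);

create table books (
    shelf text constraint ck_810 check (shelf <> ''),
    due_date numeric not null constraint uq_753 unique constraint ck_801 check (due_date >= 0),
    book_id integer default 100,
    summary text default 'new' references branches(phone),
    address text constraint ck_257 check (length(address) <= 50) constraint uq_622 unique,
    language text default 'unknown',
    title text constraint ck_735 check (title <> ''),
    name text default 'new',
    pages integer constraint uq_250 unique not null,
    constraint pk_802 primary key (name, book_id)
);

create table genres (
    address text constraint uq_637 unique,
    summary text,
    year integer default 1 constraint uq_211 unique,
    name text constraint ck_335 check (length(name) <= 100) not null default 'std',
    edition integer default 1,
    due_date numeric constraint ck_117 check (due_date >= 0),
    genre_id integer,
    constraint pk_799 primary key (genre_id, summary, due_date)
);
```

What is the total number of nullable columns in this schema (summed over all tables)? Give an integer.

branches: 6 nullable (copy_no, edition, due_date, branch_id, capacity, email — PK (phone) and explicit NOT NULL columns excluded).
books: 5 nullable (shelf, summary, address, language, title — PK (name, book_id) and explicit NOT NULL columns excluded).
genres: 3 nullable (address, year, edition — PK (genre_id, summary, due_date) and explicit NOT NULL columns excluded).
Total: 6 + 5 + 3 = 14.

14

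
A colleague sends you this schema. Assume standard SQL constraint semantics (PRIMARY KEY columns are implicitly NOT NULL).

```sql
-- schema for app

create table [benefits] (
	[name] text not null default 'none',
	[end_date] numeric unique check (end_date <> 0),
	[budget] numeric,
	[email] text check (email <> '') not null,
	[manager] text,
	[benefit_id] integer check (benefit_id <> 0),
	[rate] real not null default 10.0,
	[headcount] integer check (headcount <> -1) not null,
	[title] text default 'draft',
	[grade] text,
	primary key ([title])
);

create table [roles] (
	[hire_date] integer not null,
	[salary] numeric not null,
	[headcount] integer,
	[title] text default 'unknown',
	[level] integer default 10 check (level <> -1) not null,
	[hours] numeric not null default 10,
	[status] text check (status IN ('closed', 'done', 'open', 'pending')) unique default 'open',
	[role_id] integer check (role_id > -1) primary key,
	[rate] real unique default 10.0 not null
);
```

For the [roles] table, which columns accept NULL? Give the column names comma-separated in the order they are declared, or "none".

- hire_date: declared NOT NULL → not nullable.
- salary: declared NOT NULL → not nullable.
- headcount: no NOT NULL constraint applies → nullable.
- title: DEFAULT only fills an omitted column; an explicit NULL is still allowed → nullable.
- level: declared NOT NULL → not nullable.
- hours: declared NOT NULL → not nullable.
- status: CHECK does not forbid NULL (a CHECK constraint passes when its expression is NULL) → nullable.
- role_id: part of the PRIMARY KEY, which implies NOT NULL → not nullable.
- rate: declared NOT NULL → not nullable.

headcount, title, status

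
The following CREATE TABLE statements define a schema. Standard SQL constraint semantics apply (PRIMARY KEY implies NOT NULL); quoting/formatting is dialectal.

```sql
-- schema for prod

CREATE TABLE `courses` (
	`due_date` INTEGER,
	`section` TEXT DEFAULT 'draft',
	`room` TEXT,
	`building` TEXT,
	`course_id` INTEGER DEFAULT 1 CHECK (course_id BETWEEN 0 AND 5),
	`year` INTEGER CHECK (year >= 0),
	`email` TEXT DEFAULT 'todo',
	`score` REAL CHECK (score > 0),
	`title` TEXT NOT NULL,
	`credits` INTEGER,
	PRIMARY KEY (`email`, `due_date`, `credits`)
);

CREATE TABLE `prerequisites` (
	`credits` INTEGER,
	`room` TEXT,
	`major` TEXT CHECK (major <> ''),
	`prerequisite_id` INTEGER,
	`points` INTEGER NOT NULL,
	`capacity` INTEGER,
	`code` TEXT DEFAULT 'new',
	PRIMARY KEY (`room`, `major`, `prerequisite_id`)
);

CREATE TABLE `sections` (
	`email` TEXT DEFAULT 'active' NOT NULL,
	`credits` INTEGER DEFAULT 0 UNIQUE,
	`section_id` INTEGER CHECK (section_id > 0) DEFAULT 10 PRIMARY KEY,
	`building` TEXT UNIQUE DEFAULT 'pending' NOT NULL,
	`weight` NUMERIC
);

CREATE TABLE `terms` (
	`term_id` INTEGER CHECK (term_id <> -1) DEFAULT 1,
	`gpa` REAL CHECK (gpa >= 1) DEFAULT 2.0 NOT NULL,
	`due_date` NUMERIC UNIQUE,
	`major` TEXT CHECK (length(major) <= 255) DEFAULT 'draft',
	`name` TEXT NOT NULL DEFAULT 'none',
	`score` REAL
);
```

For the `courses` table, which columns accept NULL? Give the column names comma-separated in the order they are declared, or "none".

- due_date: part of the PRIMARY KEY, which implies NOT NULL → not nullable.
- section: DEFAULT only fills an omitted column; an explicit NULL is still allowed → nullable.
- room: no NOT NULL constraint applies → nullable.
- building: no NOT NULL constraint applies → nullable.
- course_id: CHECK does not forbid NULL (a CHECK constraint passes when its expression is NULL) → nullable.
- year: CHECK does not forbid NULL (a CHECK constraint passes when its expression is NULL) → nullable.
- email: part of the PRIMARY KEY, which implies NOT NULL → not nullable.
- score: CHECK does not forbid NULL (a CHECK constraint passes when its expression is NULL) → nullable.
- title: declared NOT NULL → not nullable.
- credits: part of the PRIMARY KEY, which implies NOT NULL → not nullable.

section, room, building, course_id, year, score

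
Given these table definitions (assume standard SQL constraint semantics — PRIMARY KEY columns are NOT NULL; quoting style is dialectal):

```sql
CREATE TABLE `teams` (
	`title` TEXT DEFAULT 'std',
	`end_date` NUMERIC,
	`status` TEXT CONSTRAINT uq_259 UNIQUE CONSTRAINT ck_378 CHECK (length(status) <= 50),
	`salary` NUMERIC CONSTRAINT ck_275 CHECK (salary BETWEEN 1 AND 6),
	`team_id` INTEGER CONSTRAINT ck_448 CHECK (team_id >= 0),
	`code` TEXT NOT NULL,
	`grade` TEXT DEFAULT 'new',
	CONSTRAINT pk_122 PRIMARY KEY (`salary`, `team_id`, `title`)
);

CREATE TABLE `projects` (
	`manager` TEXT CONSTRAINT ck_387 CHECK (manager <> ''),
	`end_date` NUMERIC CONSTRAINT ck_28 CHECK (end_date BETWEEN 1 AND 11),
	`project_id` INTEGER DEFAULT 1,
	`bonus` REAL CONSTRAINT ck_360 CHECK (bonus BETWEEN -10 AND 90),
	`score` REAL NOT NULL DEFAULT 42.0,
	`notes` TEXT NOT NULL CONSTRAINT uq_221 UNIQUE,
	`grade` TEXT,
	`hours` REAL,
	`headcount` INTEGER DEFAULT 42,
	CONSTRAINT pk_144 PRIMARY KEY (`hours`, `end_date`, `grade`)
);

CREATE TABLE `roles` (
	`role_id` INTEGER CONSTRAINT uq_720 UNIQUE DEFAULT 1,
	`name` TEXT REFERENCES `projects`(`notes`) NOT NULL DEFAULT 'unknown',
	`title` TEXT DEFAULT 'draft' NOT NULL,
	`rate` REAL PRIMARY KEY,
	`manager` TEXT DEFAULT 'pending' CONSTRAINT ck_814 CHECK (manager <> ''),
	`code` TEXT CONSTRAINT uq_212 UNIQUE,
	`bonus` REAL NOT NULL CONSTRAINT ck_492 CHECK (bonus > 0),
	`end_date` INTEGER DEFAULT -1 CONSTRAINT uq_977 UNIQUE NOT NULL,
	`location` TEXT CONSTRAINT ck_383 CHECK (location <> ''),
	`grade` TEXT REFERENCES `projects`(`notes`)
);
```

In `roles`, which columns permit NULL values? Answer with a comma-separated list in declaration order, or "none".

- role_id: UNIQUE does not imply NOT NULL → nullable.
- name: declared NOT NULL → not nullable.
- title: declared NOT NULL → not nullable.
- rate: part of the PRIMARY KEY, which implies NOT NULL → not nullable.
- manager: CHECK does not forbid NULL (a CHECK constraint passes when its expression is NULL) → nullable.
- code: UNIQUE does not imply NOT NULL → nullable.
- bonus: declared NOT NULL → not nullable.
- end_date: declared NOT NULL → not nullable.
- location: CHECK does not forbid NULL (a CHECK constraint passes when its expression is NULL) → nullable.
- grade: a foreign key column may be NULL unless separately constrained → nullable.

role_id, manager, code, location, grade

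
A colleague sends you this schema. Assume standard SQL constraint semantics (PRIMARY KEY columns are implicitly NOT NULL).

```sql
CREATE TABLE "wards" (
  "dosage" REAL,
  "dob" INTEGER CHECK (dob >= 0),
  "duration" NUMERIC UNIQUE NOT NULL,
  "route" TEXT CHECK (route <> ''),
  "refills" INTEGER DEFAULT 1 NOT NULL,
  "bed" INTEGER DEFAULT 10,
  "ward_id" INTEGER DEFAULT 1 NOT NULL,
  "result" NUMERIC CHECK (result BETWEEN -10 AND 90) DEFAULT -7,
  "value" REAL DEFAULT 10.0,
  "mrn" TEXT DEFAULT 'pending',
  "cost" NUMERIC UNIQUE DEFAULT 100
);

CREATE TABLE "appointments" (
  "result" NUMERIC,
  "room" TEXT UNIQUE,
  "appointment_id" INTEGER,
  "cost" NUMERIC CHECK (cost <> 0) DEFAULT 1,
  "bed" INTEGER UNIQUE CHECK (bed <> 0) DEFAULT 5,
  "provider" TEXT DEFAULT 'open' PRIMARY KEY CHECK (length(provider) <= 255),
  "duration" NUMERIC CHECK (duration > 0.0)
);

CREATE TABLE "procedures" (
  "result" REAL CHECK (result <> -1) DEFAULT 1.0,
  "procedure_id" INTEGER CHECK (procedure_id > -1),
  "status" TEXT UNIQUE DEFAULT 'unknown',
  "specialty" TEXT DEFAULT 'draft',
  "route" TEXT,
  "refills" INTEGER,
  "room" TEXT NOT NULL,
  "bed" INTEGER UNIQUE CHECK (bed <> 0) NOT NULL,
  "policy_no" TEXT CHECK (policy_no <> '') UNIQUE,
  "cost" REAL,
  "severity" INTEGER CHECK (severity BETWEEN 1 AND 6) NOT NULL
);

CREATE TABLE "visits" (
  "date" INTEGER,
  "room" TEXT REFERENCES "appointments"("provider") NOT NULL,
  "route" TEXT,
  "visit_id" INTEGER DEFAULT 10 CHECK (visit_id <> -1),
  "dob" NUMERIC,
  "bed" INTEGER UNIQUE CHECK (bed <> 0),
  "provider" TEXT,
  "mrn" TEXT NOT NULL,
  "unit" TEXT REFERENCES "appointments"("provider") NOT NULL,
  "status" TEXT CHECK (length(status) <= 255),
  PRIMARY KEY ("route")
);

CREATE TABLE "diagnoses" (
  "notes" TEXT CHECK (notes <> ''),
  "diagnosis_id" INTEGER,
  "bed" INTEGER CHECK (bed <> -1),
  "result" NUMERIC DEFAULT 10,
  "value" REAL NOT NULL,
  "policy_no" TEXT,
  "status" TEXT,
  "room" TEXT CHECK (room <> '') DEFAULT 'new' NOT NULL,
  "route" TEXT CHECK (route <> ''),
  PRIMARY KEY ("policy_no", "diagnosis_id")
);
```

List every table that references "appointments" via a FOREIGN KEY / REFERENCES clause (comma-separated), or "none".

visits

- visits.room references appointments(provider).
- visits.unit references appointments(provider).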